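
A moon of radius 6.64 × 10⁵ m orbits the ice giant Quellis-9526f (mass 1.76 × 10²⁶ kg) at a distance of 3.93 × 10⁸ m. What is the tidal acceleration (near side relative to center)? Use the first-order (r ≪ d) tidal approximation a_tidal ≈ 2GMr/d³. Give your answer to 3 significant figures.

2.57 × 10⁻⁴ m/s²

a_tidal = 2GMr/d³
        = 2 × (6.674 × 10⁻¹¹) × (1.76 × 10²⁶) × (6.64 × 10⁵) / (3.93 × 10⁸)³
        = 2.57 × 10⁻⁴ m/s²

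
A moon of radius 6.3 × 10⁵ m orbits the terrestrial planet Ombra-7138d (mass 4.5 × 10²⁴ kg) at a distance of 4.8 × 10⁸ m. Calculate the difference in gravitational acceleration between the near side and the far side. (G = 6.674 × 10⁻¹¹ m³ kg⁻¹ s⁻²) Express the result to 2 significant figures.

a_tidal = 4GMr/d³
        = 4 × (6.674 × 10⁻¹¹) × (4.5 × 10²⁴) × (6.3 × 10⁵) / (4.8 × 10⁸)³
        = 6.8 × 10⁻⁶ m/s²

6.8 × 10⁻⁶ m/s²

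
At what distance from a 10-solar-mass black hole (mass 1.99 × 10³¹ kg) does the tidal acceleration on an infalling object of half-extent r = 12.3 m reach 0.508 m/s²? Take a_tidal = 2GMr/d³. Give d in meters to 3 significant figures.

2GMr/d³ = a_tidal  ⇒  d = (2GMr / a_tidal)^(1/3)
d = (2 × 6.674×10⁻¹¹ × (1.99 × 10³¹) × (12.3) / (0.508))^(1/3)
  = 4.01 × 10⁷ m

4.01 × 10⁷ m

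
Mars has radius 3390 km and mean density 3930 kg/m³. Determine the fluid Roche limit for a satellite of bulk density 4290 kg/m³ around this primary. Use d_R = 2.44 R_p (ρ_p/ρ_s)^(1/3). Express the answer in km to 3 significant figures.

8030 km

d_R = 2.44 × 3390 km × (3930/4290)^(1/3)
    = 8030 km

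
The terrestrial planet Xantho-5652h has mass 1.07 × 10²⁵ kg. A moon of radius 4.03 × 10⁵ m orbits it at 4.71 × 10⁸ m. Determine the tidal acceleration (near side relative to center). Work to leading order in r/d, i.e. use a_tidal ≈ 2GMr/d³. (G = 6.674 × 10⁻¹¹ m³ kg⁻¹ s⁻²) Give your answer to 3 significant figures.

The tidal stretch is the gradient of GM/d² times the body's extent r, hence the 1/d³ dependence.
Δg = 2GMr/d³
   = 2 × (6.674 × 10⁻¹¹) × (1.07 × 10²⁵) × (4.03 × 10⁵) / (4.71 × 10⁸)³
   = 5.51 × 10⁻⁶ m/s²

5.51 × 10⁻⁶ m/s²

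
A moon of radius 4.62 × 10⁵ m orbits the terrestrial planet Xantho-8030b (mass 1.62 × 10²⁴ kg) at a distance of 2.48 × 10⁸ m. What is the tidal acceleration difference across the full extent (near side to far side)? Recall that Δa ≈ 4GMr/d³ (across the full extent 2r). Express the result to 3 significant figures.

1.31 × 10⁻⁵ m/s²

Differencing GM/(d−r)² and GM/(d+r)² to first order in r/d gives 4GMr/d³.
Δa = 4GMr/d³
   = 4 × (6.674 × 10⁻¹¹) × (1.62 × 10²⁴) × (4.62 × 10⁵) / (2.48 × 10⁸)³
   = 1.31 × 10⁻⁵ m/s²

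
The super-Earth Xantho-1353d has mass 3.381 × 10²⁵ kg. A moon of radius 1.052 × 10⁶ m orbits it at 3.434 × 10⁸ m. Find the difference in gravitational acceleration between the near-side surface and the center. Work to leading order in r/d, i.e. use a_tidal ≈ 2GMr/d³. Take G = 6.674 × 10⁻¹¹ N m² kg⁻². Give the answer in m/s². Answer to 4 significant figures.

a_tidal = 2GMr/d³
        = 2 × (6.674 × 10⁻¹¹) × (3.381 × 10²⁵) × (1.052 × 10⁶) / (3.434 × 10⁸)³
        = 1.172 × 10⁻⁴ m/s²

1.172 × 10⁻⁴ m/s²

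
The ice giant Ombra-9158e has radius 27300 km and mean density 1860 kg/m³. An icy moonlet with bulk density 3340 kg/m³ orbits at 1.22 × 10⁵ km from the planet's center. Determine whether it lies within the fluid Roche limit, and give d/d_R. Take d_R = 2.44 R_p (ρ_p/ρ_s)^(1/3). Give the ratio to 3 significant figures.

outside; d/d_R ≈ 2.23

d_R = 2.44 × (27300 km) × (1860/3340)^(1/3) = 54800 km
d/d_R = (1.22 × 10⁵) / (54800) = 2.23
Since d/d_R > 1, the body is outside the Roche limit.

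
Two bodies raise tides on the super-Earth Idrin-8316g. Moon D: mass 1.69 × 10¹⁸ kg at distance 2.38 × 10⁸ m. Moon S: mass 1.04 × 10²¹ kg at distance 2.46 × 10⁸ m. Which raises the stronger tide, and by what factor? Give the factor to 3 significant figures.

Tidal acceleration ∝ M/d³, so compare M/d³ for each.
Moon D: (1.69 × 10¹⁸) / (2.38 × 10⁸)³ = 1.254 × 10⁻⁷
Moon S: (1.04 × 10²¹) / (2.46 × 10⁸)³ = 6.986 × 10⁻⁵
Ratio (larger/smaller) = 557

Moon S, by a factor of ≈ 557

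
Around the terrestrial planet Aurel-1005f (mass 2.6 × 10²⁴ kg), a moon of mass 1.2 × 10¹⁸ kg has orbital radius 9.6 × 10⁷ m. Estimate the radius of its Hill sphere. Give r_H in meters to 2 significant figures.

5.1 × 10⁵ m

r_H ≈ a (m/3M)^(1/3)
    = (9.6 × 10⁷) × (1.2 × 10¹⁸ / (3 × 2.6 × 10²⁴))^(1/3)
    = 5.1 × 10⁵ m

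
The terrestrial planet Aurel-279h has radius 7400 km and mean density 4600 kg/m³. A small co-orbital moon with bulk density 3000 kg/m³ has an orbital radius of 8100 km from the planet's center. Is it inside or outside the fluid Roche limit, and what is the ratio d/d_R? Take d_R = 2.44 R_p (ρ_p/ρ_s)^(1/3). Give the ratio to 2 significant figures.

d_R = 2.44 × (7400 km) × (4600/3000)^(1/3) = 20820 km
d/d_R = (8100) / (20820) = 0.39
Since d/d_R < 1, the body is inside the Roche limit.

inside; d/d_R ≈ 0.39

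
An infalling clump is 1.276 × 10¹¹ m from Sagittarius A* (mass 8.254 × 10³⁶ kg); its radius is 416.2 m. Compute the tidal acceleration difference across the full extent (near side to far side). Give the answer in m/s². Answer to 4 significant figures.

Δg = 4GMr/d³
   = 4 × (6.674 × 10⁻¹¹) × (8.254 × 10³⁶) × (416.2) / (1.276 × 10¹¹)³
   = 4.414 × 10⁻⁴ m/s²

4.414 × 10⁻⁴ m/s²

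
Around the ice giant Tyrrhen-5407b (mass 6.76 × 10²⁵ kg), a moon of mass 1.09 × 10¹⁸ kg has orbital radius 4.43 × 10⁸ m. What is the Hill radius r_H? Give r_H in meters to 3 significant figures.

7.76 × 10⁵ m

r_H ≈ a (m/3M)^(1/3)
    = (4.43 × 10⁸) × (1.09 × 10¹⁸ / (3 × 6.76 × 10²⁵))^(1/3)
    = 7.76 × 10⁵ m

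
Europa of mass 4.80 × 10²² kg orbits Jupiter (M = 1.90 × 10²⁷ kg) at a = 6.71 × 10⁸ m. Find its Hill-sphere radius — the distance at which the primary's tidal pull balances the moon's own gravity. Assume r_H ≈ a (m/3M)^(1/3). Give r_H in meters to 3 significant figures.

1.37 × 10⁷ m

r_H ≈ a (m/3M)^(1/3)
    = (6.71 × 10⁸) × (4.80 × 10²² / (3 × 1.90 × 10²⁷))^(1/3)
    = 1.37 × 10⁷ m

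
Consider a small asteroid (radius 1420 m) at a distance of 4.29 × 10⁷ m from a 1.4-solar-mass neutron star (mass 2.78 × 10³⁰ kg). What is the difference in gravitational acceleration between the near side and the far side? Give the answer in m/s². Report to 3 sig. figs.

a_tidal = 4GMr/d³
        = 4 × (6.674 × 10⁻¹¹) × (2.78 × 10³⁰) × (1420) / (4.29 × 10⁷)³
        = 1.33 × 10¹ m/s²

1.33 × 10¹ m/s²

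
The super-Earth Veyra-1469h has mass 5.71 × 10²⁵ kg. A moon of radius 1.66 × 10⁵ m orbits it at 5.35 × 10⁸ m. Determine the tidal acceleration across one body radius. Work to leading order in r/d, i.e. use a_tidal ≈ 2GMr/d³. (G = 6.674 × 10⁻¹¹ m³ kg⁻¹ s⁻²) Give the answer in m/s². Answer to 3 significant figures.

8.26 × 10⁻⁶ m/s²

Δg = 2GMr/d³
   = 2 × (6.674 × 10⁻¹¹) × (5.71 × 10²⁵) × (1.66 × 10⁵) / (5.35 × 10⁸)³
   = 8.26 × 10⁻⁶ m/s²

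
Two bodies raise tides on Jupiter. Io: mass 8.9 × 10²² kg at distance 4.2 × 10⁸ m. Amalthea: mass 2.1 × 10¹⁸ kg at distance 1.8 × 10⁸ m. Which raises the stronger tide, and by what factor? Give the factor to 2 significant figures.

The tide-raising term goes as M/d³ (the gradient of a 1/d² field).
Io: (8.9 × 10²²) / (4.2 × 10⁸)³ = 1.201 × 10⁻³
Amalthea: (2.1 × 10¹⁸) / (1.8 × 10⁸)³ = 3.601 × 10⁻⁷
Ratio (larger/smaller) = 3300

Io, by a factor of ≈ 3300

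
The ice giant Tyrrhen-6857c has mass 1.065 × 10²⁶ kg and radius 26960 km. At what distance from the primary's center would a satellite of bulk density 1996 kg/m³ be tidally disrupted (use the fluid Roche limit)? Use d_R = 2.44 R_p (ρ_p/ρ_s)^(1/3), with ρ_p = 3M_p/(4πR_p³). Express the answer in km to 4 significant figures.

56980 km

ρ_p = 3M_p/(4πR_p³) = 3 × (1.065 × 10²⁶) / (4π × (2.696 × 10⁷ m)³) = 1297 kg/m³
d_R = 2.44 × 26960 km × (1297/1996)^(1/3)
    = 56980 km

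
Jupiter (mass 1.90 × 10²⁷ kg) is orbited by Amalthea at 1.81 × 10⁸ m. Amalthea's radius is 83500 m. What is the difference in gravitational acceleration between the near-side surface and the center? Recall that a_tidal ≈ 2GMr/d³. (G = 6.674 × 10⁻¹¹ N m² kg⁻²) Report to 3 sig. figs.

The tidal stretch is the gradient of GM/d² times the body's extent r, hence the 1/d³ dependence.
Δa = 2GMr/d³
   = 2 × (6.674 × 10⁻¹¹) × (1.90 × 10²⁷) × (83500) / (1.81 × 10⁸)³
   = 3.57 × 10⁻³ m/s²

3.57 × 10⁻³ m/s²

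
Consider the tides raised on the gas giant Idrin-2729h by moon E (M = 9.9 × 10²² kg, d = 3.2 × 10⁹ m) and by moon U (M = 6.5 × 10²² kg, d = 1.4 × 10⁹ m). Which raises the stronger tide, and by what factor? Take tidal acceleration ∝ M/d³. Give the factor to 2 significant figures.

Tidal stretch scales as M/d³; compute that for each body.
Moon E: (9.9 × 10²²) / (3.2 × 10⁹)³ = 3.021 × 10⁻⁶
Moon U: (6.5 × 10²²) / (1.4 × 10⁹)³ = 2.369 × 10⁻⁵
Ratio (larger/smaller) = 7.8

Moon U, by a factor of ≈ 7.8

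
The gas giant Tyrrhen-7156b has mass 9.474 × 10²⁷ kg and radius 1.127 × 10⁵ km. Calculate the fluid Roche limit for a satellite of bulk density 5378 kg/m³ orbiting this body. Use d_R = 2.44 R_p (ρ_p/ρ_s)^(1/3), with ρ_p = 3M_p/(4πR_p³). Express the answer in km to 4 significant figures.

1.828 × 10⁵ km

ρ_p = 3M_p/(4πR_p³) = 3 × (9.474 × 10²⁷) / (4π × (1.127 × 10⁸ m)³) = 1580 kg/m³
d_R = 2.44 × 1.127 × 10⁵ km × (1580/5378)^(1/3)
    = 1.828 × 10⁵ km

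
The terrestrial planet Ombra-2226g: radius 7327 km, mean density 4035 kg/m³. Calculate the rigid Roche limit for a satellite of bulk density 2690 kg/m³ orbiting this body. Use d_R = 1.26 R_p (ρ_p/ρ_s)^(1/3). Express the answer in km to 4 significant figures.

d_R = 1.26 × 7327 km × (4035/2690)^(1/3)
    = 10570 km

10570 km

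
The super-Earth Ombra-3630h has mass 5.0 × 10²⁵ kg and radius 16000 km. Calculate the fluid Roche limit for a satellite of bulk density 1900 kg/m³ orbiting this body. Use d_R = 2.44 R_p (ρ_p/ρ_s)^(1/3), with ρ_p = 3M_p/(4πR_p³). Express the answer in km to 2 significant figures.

45000 km

ρ_p = 3M_p/(4πR_p³) = 3 × (5.0 × 10²⁵) / (4π × (1.6 × 10⁷ m)³) = 2900 kg/m³
d_R = 2.44 × 16000 km × (2900/1900)^(1/3)
    = 45000 km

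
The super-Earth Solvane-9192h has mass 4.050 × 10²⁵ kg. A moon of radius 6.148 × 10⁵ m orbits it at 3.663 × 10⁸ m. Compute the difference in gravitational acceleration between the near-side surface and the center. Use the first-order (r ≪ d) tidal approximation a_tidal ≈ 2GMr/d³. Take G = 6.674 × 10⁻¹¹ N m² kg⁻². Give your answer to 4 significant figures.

Δg = 2GMr/d³
   = 2 × (6.674 × 10⁻¹¹) × (4.050 × 10²⁵) × (6.148 × 10⁵) / (3.663 × 10⁸)³
   = 6.762 × 10⁻⁵ m/s²

6.762 × 10⁻⁵ m/s²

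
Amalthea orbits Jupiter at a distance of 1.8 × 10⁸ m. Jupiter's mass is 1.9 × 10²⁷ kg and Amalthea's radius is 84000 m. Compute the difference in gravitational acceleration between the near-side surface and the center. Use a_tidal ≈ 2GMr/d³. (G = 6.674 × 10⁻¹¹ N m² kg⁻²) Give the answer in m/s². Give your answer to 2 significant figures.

3.7 × 10⁻³ m/s²

Since r ≪ d, expand the inverse-square field across one radius to get the leading 2GMr/d³ term.
a_tidal = 2GMr/d³
        = 2 × (6.674 × 10⁻¹¹) × (1.9 × 10²⁷) × (84000) / (1.8 × 10⁸)³
        = 3.7 × 10⁻³ m/s²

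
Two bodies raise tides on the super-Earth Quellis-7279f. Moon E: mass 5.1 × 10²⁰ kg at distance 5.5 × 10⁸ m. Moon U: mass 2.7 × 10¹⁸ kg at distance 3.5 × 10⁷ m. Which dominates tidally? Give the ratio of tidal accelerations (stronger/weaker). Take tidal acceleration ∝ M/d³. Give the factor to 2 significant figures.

Compare M/d³ for the two perturbers:
Moon E: (5.1 × 10²⁰) / (5.5 × 10⁸)³ = 3.065 × 10⁻⁶
Moon U: (2.7 × 10¹⁸) / (3.5 × 10⁷)³ = 6.297 × 10⁻⁵
Ratio (larger/smaller) = 21

Moon U, by a factor of ≈ 21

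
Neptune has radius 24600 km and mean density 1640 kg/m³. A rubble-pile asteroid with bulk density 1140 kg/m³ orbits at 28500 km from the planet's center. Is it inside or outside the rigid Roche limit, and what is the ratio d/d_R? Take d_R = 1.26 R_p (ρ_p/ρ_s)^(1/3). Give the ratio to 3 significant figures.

inside; d/d_R ≈ 0.815

d_R = 1.26 × (24600 km) × (1640/1140)^(1/3) = 34990 km
d/d_R = (28500) / (34990) = 0.815
Since d/d_R < 1, the body is inside the Roche limit.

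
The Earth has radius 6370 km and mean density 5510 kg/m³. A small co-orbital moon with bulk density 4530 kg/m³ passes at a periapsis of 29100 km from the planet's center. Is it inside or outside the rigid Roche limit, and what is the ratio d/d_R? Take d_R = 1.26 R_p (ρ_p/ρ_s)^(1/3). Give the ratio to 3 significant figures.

d_R = 1.26 × (6370 km) × (5510/4530)^(1/3) = 8568 km
d/d_R = (29100) / (8568) = 3.40
Since d/d_R > 1, the body is outside the Roche limit.

outside; d/d_R ≈ 3.40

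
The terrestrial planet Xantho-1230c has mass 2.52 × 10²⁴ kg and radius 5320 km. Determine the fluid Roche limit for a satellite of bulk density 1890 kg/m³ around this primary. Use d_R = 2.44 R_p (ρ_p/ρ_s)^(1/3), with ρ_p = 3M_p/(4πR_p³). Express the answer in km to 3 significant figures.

ρ_p = 3M_p/(4πR_p³) = 3 × (2.52 × 10²⁴) / (4π × (5.32 × 10⁶ m)³) = 4000 kg/m³
d_R = 2.44 × 5320 km × (4000/1890)^(1/3)
    = 16700 km

16700 km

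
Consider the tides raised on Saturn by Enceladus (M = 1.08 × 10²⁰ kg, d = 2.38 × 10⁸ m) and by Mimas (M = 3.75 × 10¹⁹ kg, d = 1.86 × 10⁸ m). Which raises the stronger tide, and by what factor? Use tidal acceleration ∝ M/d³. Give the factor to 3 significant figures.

Enceladus, by a factor of ≈ 1.37

The tide-raising term goes as M/d³ (the gradient of a 1/d² field).
Enceladus: (1.08 × 10²⁰) / (2.38 × 10⁸)³ = 8.011 × 10⁻⁶
Mimas: (3.75 × 10¹⁹) / (1.86 × 10⁸)³ = 5.828 × 10⁻⁶
Ratio (larger/smaller) = 1.37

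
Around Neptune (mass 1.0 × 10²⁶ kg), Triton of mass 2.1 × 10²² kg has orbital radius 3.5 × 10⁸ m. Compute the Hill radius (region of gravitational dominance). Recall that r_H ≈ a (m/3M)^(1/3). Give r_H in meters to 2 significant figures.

1.4 × 10⁷ m

r_H ≈ a (m/3M)^(1/3)
    = (3.5 × 10⁸) × (2.1 × 10²² / (3 × 1.0 × 10²⁶))^(1/3)
    = 1.4 × 10⁷ m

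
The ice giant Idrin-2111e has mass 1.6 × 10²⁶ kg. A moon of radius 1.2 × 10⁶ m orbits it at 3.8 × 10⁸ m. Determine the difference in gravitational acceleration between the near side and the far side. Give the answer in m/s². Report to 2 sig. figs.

9.3 × 10⁻⁴ m/s²

Δa = 4GMr/d³
   = 4 × (6.674 × 10⁻¹¹) × (1.6 × 10²⁶) × (1.2 × 10⁶) / (3.8 × 10⁸)³
   = 9.3 × 10⁻⁴ m/s²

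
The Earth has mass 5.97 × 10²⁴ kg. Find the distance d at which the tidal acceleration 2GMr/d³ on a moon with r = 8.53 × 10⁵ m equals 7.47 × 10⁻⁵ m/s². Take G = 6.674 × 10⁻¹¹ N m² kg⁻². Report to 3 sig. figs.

2GMr/d³ = a_tidal  ⇒  d = (2GMr / a_tidal)^(1/3)
d = (2 × 6.674×10⁻¹¹ × (5.97 × 10²⁴) × (8.53 × 10⁵) / (7.47 × 10⁻⁵))^(1/3)
  = 2.09 × 10⁸ m

2.09 × 10⁸ m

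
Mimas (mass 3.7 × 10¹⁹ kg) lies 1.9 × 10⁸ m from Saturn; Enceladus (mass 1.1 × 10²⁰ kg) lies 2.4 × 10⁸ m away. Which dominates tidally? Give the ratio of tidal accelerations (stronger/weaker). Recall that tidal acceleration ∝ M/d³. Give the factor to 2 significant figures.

Enceladus, by a factor of ≈ 1.5

Tidal stretch scales as M/d³; compute that for each body.
Mimas: (3.7 × 10¹⁹) / (1.9 × 10⁸)³ = 5.394 × 10⁻⁶
Enceladus: (1.1 × 10²⁰) / (2.4 × 10⁸)³ = 7.957 × 10⁻⁶
Ratio (larger/smaller) = 1.5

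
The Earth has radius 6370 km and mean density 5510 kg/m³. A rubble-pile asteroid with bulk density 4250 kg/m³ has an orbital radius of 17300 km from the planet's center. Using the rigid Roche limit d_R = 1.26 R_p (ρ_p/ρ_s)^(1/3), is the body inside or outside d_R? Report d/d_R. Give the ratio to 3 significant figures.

d_R = 1.26 × (6370 km) × (5510/4250)^(1/3) = 8752 km
d/d_R = (17300) / (8752) = 1.98
Since d/d_R > 1, the body is outside the Roche limit.

outside; d/d_R ≈ 1.98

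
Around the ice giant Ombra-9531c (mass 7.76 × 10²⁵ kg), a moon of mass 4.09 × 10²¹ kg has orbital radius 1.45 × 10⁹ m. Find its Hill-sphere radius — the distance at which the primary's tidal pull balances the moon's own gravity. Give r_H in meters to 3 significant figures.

3.77 × 10⁷ m

r_H ≈ a (m/3M)^(1/3)
    = (1.45 × 10⁹) × (4.09 × 10²¹ / (3 × 7.76 × 10²⁵))^(1/3)
    = 3.77 × 10⁷ m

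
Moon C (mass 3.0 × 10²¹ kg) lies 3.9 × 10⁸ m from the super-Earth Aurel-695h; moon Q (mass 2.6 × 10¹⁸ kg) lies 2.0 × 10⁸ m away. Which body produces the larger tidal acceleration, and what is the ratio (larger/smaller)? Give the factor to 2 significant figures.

Moon C, by a factor of ≈ 160

Tidal acceleration ∝ M/d³, so compare M/d³ for each.
Moon C: (3.0 × 10²¹) / (3.9 × 10⁸)³ = 5.057 × 10⁻⁵
Moon Q: (2.6 × 10¹⁸) / (2.0 × 10⁸)³ = 3.250 × 10⁻⁷
Ratio (larger/smaller) = 160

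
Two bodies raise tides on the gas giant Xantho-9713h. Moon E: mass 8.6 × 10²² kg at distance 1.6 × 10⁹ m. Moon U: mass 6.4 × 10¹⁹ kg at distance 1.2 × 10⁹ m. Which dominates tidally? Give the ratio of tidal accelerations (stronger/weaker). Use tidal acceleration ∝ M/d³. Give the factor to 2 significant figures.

The tide-raising term goes as M/d³ (the gradient of a 1/d² field).
Moon E: (8.6 × 10²²) / (1.6 × 10⁹)³ = 2.100 × 10⁻⁵
Moon U: (6.4 × 10¹⁹) / (1.2 × 10⁹)³ = 3.704 × 10⁻⁸
Ratio (larger/smaller) = 570

Moon E, by a factor of ≈ 570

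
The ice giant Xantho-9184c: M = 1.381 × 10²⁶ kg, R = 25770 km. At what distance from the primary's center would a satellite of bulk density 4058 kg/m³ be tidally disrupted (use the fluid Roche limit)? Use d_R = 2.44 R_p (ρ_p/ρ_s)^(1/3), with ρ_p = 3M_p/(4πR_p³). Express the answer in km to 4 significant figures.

ρ_p = 3M_p/(4πR_p³) = 3 × (1.381 × 10²⁶) / (4π × (2.577 × 10⁷ m)³) = 1926 kg/m³
d_R = 2.44 × 25770 km × (1926/4058)^(1/3)
    = 49050 km

49050 km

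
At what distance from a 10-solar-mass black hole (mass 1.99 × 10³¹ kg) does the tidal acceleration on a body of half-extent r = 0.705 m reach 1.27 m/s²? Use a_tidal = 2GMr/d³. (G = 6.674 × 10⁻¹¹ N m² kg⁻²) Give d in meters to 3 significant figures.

2GMr/d³ = a_tidal  ⇒  d = (2GMr / a_tidal)^(1/3)
d = (2 × 6.674×10⁻¹¹ × (1.99 × 10³¹) × (0.705) / (1.27))^(1/3)
  = 1.14 × 10⁷ m

1.14 × 10⁷ m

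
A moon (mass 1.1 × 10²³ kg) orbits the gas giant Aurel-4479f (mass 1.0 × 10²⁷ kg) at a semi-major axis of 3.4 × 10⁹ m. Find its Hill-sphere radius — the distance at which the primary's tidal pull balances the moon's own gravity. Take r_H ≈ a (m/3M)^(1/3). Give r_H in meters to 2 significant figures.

r_H ≈ a (m/3M)^(1/3)
    = (3.4 × 10⁹) × (1.1 × 10²³ / (3 × 1.0 × 10²⁷))^(1/3)
    = 1.1 × 10⁸ m

1.1 × 10⁸ m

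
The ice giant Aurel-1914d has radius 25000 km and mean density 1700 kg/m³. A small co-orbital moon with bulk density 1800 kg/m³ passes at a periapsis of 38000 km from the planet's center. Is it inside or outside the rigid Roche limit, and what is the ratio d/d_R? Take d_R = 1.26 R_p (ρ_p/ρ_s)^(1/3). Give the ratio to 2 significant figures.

outside; d/d_R ≈ 1.2

d_R = 1.26 × (25000 km) × (1700/1800)^(1/3) = 30910 km
d/d_R = (38000) / (30910) = 1.2
Since d/d_R > 1, the body is outside the Roche limit.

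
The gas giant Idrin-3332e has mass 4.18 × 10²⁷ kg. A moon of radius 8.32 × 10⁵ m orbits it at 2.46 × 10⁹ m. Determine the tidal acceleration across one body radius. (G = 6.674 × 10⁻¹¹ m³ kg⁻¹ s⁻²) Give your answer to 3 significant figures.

3.12 × 10⁻⁵ m/s²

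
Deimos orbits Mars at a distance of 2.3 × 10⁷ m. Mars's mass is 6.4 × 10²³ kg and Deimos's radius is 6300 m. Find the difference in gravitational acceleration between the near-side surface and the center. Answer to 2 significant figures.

Δa = 2GMr/d³
   = 2 × (6.674 × 10⁻¹¹) × (6.4 × 10²³) × (6300) / (2.3 × 10⁷)³
   = 4.4 × 10⁻⁵ m/s²

4.4 × 10⁻⁵ m/s²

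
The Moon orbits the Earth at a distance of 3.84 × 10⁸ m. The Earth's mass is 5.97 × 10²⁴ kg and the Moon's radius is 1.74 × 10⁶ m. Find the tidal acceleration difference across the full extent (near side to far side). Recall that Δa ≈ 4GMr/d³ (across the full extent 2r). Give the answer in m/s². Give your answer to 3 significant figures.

4.90 × 10⁻⁵ m/s²

Differencing GM/(d−r)² and GM/(d+r)² to first order in r/d gives 4GMr/d³.
Δa = 4GMr/d³
   = 4 × (6.674 × 10⁻¹¹) × (5.97 × 10²⁴) × (1.74 × 10⁶) / (3.84 × 10⁸)³
   = 4.90 × 10⁻⁵ m/s²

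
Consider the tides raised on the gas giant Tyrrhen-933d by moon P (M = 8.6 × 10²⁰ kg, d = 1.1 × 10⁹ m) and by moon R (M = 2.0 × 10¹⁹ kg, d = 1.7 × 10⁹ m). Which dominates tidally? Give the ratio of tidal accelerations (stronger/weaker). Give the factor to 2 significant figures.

The tide-raising term goes as M/d³ (the gradient of a 1/d² field).
Moon P: (8.6 × 10²⁰) / (1.1 × 10⁹)³ = 6.461 × 10⁻⁷
Moon R: (2.0 × 10¹⁹) / (1.7 × 10⁹)³ = 4.071 × 10⁻⁹
Ratio (larger/smaller) = 160

Moon P, by a factor of ≈ 160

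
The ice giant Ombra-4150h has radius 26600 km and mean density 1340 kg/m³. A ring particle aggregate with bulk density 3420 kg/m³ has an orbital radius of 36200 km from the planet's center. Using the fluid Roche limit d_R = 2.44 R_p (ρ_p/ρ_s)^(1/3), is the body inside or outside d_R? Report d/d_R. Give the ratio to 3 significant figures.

inside; d/d_R ≈ 0.762

d_R = 2.44 × (26600 km) × (1340/3420)^(1/3) = 47490 km
d/d_R = (36200) / (47490) = 0.762
Since d/d_R < 1, the body is inside the Roche limit.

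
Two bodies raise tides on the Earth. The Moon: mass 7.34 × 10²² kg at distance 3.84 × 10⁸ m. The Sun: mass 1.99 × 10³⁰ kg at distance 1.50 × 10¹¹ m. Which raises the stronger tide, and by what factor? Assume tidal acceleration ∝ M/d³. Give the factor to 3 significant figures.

The Moon, by a factor of ≈ 2.20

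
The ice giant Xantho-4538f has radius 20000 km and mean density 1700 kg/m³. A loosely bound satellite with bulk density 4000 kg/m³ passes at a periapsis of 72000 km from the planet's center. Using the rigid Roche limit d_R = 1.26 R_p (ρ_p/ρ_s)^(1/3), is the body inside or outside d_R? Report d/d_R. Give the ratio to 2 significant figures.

d_R = 1.26 × (20000 km) × (1700/4000)^(1/3) = 18950 km
d/d_R = (72000) / (18950) = 3.8
Since d/d_R > 1, the body is outside the Roche limit.

outside; d/d_R ≈ 3.8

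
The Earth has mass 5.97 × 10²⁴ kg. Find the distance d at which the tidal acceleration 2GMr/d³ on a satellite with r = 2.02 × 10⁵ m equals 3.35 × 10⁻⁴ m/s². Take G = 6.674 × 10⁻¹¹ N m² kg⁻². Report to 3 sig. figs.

7.83 × 10⁷ m

2GMr/d³ = a_tidal  ⇒  d = (2GMr / a_tidal)^(1/3)
d = (2 × 6.674×10⁻¹¹ × (5.97 × 10²⁴) × (2.02 × 10⁵) / (3.35 × 10⁻⁴))^(1/3)
  = 7.83 × 10⁷ m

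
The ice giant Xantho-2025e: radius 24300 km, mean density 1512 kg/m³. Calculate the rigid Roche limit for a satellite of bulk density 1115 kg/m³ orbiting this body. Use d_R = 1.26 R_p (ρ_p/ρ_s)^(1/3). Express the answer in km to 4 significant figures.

d_R = 1.26 × 24300 km × (1512/1115)^(1/3)
    = 33890 km

33890 km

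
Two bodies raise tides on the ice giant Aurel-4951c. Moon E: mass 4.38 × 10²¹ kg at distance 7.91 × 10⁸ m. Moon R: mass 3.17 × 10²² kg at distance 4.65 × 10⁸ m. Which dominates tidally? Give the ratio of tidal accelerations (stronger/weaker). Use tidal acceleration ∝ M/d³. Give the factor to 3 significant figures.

Moon R, by a factor of ≈ 35.6

Compare M/d³ for the two perturbers:
Moon E: (4.38 × 10²¹) / (7.91 × 10⁸)³ = 8.850 × 10⁻⁶
Moon R: (3.17 × 10²²) / (4.65 × 10⁸)³ = 3.153 × 10⁻⁴
Ratio (larger/smaller) = 35.6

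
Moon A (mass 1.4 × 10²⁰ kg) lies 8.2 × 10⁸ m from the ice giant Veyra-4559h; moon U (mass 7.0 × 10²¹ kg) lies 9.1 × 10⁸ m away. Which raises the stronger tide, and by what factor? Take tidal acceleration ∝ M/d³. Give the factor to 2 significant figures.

Moon U, by a factor of ≈ 37

Compare M/d³ for the two perturbers:
Moon A: (1.4 × 10²⁰) / (8.2 × 10⁸)³ = 2.539 × 10⁻⁷
Moon U: (7.0 × 10²¹) / (9.1 × 10⁸)³ = 9.289 × 10⁻⁶
Ratio (larger/smaller) = 37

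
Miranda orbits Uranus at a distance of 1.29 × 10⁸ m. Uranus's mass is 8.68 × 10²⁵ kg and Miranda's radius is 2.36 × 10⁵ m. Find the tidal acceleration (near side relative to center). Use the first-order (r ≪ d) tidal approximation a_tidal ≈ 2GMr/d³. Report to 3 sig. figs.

The tidal stretch is the gradient of GM/d² times the body's extent r, hence the 1/d³ dependence.
Δa = 2GMr/d³
   = 2 × (6.674 × 10⁻¹¹) × (8.68 × 10²⁵) × (2.36 × 10⁵) / (1.29 × 10⁸)³
   = 1.27 × 10⁻³ m/s²

1.27 × 10⁻³ m/s²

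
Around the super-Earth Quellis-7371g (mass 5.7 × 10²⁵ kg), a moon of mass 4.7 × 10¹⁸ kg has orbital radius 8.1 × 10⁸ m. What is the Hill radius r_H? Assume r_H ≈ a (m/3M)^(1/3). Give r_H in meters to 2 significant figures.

r_H ≈ a (m/3M)^(1/3)
    = (8.1 × 10⁸) × (4.7 × 10¹⁸ / (3 × 5.7 × 10²⁵))^(1/3)
    = 2.4 × 10⁶ m

2.4 × 10⁶ m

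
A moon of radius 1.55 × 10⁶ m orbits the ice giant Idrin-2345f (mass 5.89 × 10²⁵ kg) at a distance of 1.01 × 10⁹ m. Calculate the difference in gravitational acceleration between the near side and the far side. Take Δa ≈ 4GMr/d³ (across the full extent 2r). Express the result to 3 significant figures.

Near-to-far spans 2r, so the tidal difference is twice the near-to-center value: 4GMr/d³.
Δa = 4GMr/d³
   = 4 × (6.674 × 10⁻¹¹) × (5.89 × 10²⁵) × (1.55 × 10⁶) / (1.01 × 10⁹)³
   = 2.37 × 10⁻⁵ m/s²

2.37 × 10⁻⁵ m/s²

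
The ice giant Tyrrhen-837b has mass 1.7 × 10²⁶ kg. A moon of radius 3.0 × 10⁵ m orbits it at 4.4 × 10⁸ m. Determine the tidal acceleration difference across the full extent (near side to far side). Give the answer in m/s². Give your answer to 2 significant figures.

Δg = 4GMr/d³
   = 4 × (6.674 × 10⁻¹¹) × (1.7 × 10²⁶) × (3.0 × 10⁵) / (4.4 × 10⁸)³
   = 1.6 × 10⁻⁴ m/s²

1.6 × 10⁻⁴ m/s²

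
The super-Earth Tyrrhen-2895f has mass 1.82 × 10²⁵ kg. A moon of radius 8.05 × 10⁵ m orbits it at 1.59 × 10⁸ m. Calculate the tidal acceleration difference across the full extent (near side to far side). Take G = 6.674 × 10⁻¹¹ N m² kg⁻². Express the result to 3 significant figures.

a_tidal = 4GMr/d³
        = 4 × (6.674 × 10⁻¹¹) × (1.82 × 10²⁵) × (8.05 × 10⁵) / (1.59 × 10⁸)³
        = 9.73 × 10⁻⁴ m/s²

9.73 × 10⁻⁴ m/s²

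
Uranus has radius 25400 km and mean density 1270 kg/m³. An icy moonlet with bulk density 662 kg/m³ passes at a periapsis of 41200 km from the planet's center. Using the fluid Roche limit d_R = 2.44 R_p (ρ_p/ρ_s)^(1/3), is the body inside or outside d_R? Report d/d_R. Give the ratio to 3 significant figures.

d_R = 2.44 × (25400 km) × (1270/662)^(1/3) = 77010 km
d/d_R = (41200) / (77010) = 0.535
Since d/d_R < 1, the body is inside the Roche limit.

inside; d/d_R ≈ 0.535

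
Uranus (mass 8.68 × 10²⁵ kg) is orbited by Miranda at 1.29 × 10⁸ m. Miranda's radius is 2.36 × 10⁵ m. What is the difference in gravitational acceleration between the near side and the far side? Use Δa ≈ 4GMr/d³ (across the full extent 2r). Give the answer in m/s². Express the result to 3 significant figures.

2.55 × 10⁻³ m/s²

Near-to-far spans 2r, so the tidal difference is twice the near-to-center value: 4GMr/d³.
Δg = 4GMr/d³
   = 4 × (6.674 × 10⁻¹¹) × (8.68 × 10²⁵) × (2.36 × 10⁵) / (1.29 × 10⁸)³
   = 2.55 × 10⁻³ m/s²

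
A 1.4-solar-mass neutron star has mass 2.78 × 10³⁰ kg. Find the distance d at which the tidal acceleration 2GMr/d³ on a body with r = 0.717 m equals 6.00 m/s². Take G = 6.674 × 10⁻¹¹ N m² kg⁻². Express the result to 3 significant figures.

2GMr/d³ = a_tidal  ⇒  d = (2GMr / a_tidal)^(1/3)
d = (2 × 6.674×10⁻¹¹ × (2.78 × 10³⁰) × (0.717) / (6.00))^(1/3)
  = 3.54 × 10⁶ m

3.54 × 10⁶ m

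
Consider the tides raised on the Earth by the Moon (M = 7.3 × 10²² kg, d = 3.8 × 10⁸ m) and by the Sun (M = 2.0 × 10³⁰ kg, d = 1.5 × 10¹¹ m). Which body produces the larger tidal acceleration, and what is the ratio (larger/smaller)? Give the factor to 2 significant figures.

The Moon, by a factor of ≈ 2.2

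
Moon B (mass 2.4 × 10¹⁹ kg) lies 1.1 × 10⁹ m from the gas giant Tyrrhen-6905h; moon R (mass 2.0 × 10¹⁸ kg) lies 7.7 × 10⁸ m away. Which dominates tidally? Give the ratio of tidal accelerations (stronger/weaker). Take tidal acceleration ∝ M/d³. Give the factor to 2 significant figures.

Compare M/d³ for the two perturbers:
Moon B: (2.4 × 10¹⁹) / (1.1 × 10⁹)³ = 1.803 × 10⁻⁸
Moon R: (2.0 × 10¹⁸) / (7.7 × 10⁸)³ = 4.381 × 10⁻⁹
Ratio (larger/smaller) = 4.1

Moon B, by a factor of ≈ 4.1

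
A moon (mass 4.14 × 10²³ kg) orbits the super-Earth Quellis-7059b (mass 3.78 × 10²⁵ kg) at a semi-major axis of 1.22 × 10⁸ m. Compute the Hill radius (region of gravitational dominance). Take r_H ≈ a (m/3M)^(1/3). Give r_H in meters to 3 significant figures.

r_H ≈ a (m/3M)^(1/3)
    = (1.22 × 10⁸) × (4.14 × 10²³ / (3 × 3.78 × 10²⁵))^(1/3)
    = 1.88 × 10⁷ m

1.88 × 10⁷ m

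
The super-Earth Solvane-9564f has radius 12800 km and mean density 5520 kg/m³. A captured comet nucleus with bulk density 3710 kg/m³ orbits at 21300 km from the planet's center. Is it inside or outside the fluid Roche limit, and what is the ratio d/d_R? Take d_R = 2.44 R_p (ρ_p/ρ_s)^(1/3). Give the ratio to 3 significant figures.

d_R = 2.44 × (12800 km) × (5520/3710)^(1/3) = 35660 km
d/d_R = (21300) / (35660) = 0.597
Since d/d_R < 1, the body is inside the Roche limit.

inside; d/d_R ≈ 0.597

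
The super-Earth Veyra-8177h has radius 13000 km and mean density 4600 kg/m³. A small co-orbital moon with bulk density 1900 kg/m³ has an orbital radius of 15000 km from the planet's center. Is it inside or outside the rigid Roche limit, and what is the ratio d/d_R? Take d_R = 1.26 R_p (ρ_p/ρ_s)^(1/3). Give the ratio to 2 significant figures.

inside; d/d_R ≈ 0.68

d_R = 1.26 × (13000 km) × (4600/1900)^(1/3) = 21990 km
d/d_R = (15000) / (21990) = 0.68
Since d/d_R < 1, the body is inside the Roche limit.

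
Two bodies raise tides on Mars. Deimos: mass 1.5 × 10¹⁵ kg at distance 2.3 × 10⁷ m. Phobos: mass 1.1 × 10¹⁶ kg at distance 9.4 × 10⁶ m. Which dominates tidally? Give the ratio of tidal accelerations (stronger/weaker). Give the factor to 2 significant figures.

Phobos, by a factor of ≈ 110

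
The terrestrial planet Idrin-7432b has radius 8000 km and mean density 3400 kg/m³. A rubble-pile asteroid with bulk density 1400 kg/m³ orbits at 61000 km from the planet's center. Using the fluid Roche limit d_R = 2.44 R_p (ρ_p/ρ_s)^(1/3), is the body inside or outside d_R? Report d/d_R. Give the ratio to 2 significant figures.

d_R = 2.44 × (8000 km) × (3400/1400)^(1/3) = 26240 km
d/d_R = (61000) / (26240) = 2.3
Since d/d_R > 1, the body is outside the Roche limit.

outside; d/d_R ≈ 2.3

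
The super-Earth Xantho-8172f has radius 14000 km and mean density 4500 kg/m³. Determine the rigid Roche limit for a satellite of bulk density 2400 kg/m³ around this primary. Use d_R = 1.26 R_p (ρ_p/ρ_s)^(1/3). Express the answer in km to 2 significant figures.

d_R = 1.26 × 14000 km × (4500/2400)^(1/3)
    = 22000 km

22000 km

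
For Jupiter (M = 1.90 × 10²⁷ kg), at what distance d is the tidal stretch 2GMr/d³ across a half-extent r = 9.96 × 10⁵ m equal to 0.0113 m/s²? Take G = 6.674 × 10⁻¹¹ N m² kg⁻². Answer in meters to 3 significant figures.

2GMr/d³ = a_tidal  ⇒  d = (2GMr / a_tidal)^(1/3)
d = (2 × 6.674×10⁻¹¹ × (1.90 × 10²⁷) × (9.96 × 10⁵) / (0.0113))^(1/3)
  = 2.82 × 10⁸ m

2.82 × 10⁸ m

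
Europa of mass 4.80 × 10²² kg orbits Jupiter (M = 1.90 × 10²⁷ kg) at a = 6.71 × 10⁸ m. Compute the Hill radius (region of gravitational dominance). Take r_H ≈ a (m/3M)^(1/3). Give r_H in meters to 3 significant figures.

r_H ≈ a (m/3M)^(1/3)
    = (6.71 × 10⁸) × (4.80 × 10²² / (3 × 1.90 × 10²⁷))^(1/3)
    = 1.37 × 10⁷ m

1.37 × 10⁷ m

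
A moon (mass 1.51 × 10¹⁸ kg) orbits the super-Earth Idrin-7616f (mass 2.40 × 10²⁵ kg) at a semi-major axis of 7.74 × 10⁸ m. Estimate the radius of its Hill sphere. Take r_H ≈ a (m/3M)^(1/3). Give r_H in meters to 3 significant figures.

r_H ≈ a (m/3M)^(1/3)
    = (7.74 × 10⁸) × (1.51 × 10¹⁸ / (3 × 2.40 × 10²⁵))^(1/3)
    = 2.13 × 10⁶ m

2.13 × 10⁶ m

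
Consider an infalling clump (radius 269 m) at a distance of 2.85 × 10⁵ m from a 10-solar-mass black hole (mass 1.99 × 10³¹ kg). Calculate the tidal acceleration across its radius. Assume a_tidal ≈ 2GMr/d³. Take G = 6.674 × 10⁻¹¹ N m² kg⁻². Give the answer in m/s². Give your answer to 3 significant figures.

3.09 × 10⁷ m/s²

Δa = 2GMr/d³
   = 2 × (6.674 × 10⁻¹¹) × (1.99 × 10³¹) × (269) / (2.85 × 10⁵)³
   = 3.09 × 10⁷ m/s²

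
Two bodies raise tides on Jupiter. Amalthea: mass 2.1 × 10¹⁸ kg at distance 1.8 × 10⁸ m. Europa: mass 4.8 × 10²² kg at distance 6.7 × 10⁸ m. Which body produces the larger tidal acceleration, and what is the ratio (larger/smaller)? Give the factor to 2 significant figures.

Europa, by a factor of ≈ 440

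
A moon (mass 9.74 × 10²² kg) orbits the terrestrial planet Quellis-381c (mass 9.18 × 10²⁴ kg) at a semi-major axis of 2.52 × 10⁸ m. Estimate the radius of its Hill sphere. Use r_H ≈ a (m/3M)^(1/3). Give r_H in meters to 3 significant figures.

3.84 × 10⁷ m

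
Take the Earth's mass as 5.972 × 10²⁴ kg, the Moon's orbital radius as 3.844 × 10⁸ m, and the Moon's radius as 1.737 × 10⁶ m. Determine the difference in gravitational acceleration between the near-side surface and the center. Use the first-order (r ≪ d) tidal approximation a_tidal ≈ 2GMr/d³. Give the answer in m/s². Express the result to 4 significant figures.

2.438 × 10⁻⁵ m/s²

Δg = 2GMr/d³
   = 2 × (6.674 × 10⁻¹¹) × (5.972 × 10²⁴) × (1.737 × 10⁶) / (3.844 × 10⁸)³
   = 2.438 × 10⁻⁵ m/s²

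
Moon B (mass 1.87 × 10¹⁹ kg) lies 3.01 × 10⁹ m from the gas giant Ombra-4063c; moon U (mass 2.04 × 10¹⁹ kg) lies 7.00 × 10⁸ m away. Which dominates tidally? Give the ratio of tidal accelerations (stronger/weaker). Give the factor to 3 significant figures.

Moon U, by a factor of ≈ 86.7

Tidal acceleration ∝ M/d³, so compare M/d³ for each.
Moon B: (1.87 × 10¹⁹) / (3.01 × 10⁹)³ = 6.857 × 10⁻¹⁰
Moon U: (2.04 × 10¹⁹) / (7.00 × 10⁸)³ = 5.948 × 10⁻⁸
Ratio (larger/smaller) = 86.7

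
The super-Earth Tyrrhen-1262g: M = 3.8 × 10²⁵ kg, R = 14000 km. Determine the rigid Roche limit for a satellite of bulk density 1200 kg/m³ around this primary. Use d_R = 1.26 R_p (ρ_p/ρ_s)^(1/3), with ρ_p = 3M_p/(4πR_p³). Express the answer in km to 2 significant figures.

ρ_p = 3M_p/(4πR_p³) = 3 × (3.8 × 10²⁵) / (4π × (1.4 × 10⁷ m)³) = 3300 kg/m³
d_R = 1.26 × 14000 km × (3300/1200)^(1/3)
    = 25000 km

25000 km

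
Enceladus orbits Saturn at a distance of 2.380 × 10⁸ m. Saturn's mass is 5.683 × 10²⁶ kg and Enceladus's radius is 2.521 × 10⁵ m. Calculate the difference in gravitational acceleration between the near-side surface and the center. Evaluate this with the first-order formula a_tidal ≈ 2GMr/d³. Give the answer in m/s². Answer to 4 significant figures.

1.419 × 10⁻³ m/s²

Δa = 2GMr/d³
   = 2 × (6.674 × 10⁻¹¹) × (5.683 × 10²⁶) × (2.521 × 10⁵) / (2.380 × 10⁸)³
   = 1.419 × 10⁻³ m/s²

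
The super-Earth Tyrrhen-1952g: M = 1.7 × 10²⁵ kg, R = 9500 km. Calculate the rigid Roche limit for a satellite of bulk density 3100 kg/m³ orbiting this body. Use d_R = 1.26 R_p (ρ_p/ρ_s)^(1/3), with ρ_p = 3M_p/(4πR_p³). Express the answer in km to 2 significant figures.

ρ_p = 3M_p/(4πR_p³) = 3 × (1.7 × 10²⁵) / (4π × (9.5 × 10⁶ m)³) = 4700 kg/m³
d_R = 1.26 × 9500 km × (4700/3100)^(1/3)
    = 14000 km

14000 km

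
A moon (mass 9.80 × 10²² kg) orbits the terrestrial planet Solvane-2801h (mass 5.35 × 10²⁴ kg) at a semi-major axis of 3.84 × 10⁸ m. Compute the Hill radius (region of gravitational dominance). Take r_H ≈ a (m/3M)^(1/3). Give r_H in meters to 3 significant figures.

r_H ≈ a (m/3M)^(1/3)
    = (3.84 × 10⁸) × (9.80 × 10²² / (3 × 5.35 × 10²⁴))^(1/3)
    = 7.02 × 10⁷ m

7.02 × 10⁷ m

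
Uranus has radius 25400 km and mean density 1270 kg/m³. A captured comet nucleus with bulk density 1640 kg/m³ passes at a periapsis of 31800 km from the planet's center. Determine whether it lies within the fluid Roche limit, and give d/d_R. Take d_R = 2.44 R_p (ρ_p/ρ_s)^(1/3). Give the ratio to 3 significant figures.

inside; d/d_R ≈ 0.559

d_R = 2.44 × (25400 km) × (1270/1640)^(1/3) = 56910 km
d/d_R = (31800) / (56910) = 0.559
Since d/d_R < 1, the body is inside the Roche limit.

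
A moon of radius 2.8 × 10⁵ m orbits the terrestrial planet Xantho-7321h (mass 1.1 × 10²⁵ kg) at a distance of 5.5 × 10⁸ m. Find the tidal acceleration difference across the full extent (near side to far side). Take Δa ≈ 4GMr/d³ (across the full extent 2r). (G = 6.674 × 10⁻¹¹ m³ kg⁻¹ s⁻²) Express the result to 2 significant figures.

4.9 × 10⁻⁶ m/s²

a_tidal = 4GMr/d³
        = 4 × (6.674 × 10⁻¹¹) × (1.1 × 10²⁵) × (2.8 × 10⁵) / (5.5 × 10⁸)³
        = 4.9 × 10⁻⁶ m/s²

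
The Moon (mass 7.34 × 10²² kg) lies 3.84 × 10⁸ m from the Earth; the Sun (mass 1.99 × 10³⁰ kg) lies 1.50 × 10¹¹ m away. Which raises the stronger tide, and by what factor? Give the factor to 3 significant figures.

The tide-raising term goes as M/d³ (the gradient of a 1/d² field).
The Moon: (7.34 × 10²²) / (3.84 × 10⁸)³ = 1.296 × 10⁻³
The Sun: (1.99 × 10³⁰) / (1.50 × 10¹¹)³ = 5.896 × 10⁻⁴
Ratio (larger/smaller) = 2.20

The Moon, by a factor of ≈ 2.20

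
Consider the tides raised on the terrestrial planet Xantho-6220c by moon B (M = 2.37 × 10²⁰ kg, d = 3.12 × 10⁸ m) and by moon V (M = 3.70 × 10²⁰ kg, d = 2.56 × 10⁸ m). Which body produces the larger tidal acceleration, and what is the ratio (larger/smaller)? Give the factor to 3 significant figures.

Tidal acceleration ∝ M/d³, so compare M/d³ for each.
Moon B: (2.37 × 10²⁰) / (3.12 × 10⁸)³ = 7.803 × 10⁻⁶
Moon V: (3.70 × 10²⁰) / (2.56 × 10⁸)³ = 2.205 × 10⁻⁵
Ratio (larger/smaller) = 2.83

Moon V, by a factor of ≈ 2.83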